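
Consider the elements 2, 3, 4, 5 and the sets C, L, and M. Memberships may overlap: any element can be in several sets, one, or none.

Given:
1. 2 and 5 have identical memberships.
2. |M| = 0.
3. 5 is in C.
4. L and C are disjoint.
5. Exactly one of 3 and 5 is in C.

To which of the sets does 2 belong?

From (3): 5 ∈ C.
(1): 2 matches 5: 2 ∈ C.
(2): M already has 0, so the rest are out.
(4) (disjoint): 2 ∉ L.
(4) (disjoint): 5 ∉ L.
(5) (exactly one): 3 ∉ C.

2: C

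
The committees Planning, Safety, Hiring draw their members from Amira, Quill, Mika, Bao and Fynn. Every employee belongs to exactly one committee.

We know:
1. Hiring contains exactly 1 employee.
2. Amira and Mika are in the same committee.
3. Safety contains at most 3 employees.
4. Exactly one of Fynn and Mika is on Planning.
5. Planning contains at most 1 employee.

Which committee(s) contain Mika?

Mika: Safety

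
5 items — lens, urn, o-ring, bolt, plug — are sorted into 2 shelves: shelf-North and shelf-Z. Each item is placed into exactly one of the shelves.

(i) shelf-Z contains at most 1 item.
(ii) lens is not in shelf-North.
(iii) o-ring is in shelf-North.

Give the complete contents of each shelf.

shelf-North = {bolt, o-ring, plug, urn}; shelf-Z = {lens}

From (ii): lens ∉ shelf-North.
From (iii): o-ring ∈ shelf-North.
Only one shelf left: lens ∈ shelf-Z.
(i): shelf-Z already has 1, so the rest are out.
Only one shelf left: urn ∈ shelf-North.
Only one shelf left: bolt ∈ shelf-North.
Only one shelf left: plug ∈ shelf-North.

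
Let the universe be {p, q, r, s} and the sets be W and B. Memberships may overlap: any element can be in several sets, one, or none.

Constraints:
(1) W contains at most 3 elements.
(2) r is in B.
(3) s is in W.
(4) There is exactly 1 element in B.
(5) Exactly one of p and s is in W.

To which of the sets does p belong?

p: none

From (2): r ∈ B.
From (3): s ∈ W.
(4): B already has 1, so the rest are out.
(5) (exactly one): p ∉ W.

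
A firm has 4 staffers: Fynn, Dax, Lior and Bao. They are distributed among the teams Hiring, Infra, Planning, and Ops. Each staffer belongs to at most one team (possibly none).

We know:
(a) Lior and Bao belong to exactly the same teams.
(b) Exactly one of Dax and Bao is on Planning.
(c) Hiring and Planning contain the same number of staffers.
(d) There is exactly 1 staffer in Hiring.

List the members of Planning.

Planning = {Dax}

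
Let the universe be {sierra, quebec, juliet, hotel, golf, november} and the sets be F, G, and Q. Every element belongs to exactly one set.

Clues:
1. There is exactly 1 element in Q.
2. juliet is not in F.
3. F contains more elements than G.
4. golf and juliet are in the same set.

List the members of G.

G = {golf, juliet}

From (2): juliet ∉ F.
(4): golf matches juliet: golf ∉ F.
Suppose sierra ∈ G: no assignment then satisfies all the clues, so sierra ∉ G.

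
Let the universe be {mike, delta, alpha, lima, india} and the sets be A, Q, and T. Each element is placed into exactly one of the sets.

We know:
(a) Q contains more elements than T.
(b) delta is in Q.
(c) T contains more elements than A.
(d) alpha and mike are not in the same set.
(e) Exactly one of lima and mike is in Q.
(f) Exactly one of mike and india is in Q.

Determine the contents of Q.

Q = {alpha, delta, india, lima}

From (b): delta ∈ Q.
Suppose mike ∈ Q: no assignment then satisfies all the clues, so mike ∉ Q.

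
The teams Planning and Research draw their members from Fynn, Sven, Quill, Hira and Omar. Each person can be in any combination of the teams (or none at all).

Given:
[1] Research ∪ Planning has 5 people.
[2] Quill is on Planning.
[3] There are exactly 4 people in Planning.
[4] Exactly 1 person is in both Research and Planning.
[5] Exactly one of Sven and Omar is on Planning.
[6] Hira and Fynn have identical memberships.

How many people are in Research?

2

From (2): Quill ∈ Planning.
Suppose Fynn ∉ Planning: no assignment then satisfies all the clues, so Fynn ∈ Planning.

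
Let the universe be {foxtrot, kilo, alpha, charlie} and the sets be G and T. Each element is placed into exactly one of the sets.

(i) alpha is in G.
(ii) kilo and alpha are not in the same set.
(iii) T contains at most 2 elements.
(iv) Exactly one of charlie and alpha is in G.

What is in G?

G = {alpha, foxtrot}

From (i): alpha ∈ G.
(ii): kilo ∉ G.
(iv) (exactly one): charlie ∉ G.
Only one set left: kilo ∈ T.
Only one set left: charlie ∈ T.
(iii): T already has 2, so the rest are out.
Only one set left: foxtrot ∈ G.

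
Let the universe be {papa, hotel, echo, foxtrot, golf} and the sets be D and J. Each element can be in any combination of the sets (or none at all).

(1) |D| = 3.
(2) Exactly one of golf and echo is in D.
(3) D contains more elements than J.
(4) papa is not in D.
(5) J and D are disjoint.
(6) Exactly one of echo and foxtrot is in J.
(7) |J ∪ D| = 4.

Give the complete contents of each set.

D = {foxtrot, golf, hotel}; J = {echo}

From (4): papa ∉ D.
Suppose papa ∈ J: no assignment then satisfies all the clues, so papa ∉ J.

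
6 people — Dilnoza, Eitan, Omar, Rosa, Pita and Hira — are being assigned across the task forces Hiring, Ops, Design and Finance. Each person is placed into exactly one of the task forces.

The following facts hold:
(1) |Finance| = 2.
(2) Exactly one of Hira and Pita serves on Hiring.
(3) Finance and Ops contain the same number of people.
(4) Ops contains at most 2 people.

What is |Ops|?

2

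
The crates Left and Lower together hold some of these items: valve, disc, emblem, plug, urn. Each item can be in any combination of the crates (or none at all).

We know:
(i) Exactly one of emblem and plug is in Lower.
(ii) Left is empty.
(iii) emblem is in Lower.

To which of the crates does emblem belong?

emblem: Lower

From (iii): emblem ∈ Lower.
(i) (exactly one): plug ∉ Lower.
(ii): Left already has 0, so the rest are out.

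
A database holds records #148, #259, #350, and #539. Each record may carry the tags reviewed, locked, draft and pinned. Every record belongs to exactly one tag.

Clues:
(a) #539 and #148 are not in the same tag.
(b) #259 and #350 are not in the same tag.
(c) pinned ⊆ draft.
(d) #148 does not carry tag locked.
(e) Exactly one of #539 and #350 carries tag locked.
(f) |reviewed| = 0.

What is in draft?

draft = {#148, #350}

From (d): #148 ∉ locked.
(f): reviewed already has 0, so the rest are out.
Suppose #148 ∉ draft: no assignment then satisfies all the clues, so #148 ∈ draft.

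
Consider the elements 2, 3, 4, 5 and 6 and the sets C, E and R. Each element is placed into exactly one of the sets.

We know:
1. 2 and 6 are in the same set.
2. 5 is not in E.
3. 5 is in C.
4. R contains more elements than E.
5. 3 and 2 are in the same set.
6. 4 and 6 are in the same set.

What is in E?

E = {}

From (2): 5 ∉ E.
From (3): 5 ∈ C.
Suppose 2 ∈ E: no assignment then satisfies all the clues, so 2 ∉ E.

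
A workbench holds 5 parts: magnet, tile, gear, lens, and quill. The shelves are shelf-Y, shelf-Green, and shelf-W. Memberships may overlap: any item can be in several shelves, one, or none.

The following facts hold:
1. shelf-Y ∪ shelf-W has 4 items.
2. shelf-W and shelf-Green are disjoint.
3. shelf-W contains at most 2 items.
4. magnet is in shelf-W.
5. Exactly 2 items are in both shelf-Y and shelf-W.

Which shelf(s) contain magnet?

magnet: shelf-W, shelf-Y

From (4): magnet ∈ shelf-W.
(2) (disjoint): magnet ∉ shelf-Green.
Suppose magnet ∉ shelf-Y: no assignment then satisfies all the clues, so magnet ∈ shelf-Y.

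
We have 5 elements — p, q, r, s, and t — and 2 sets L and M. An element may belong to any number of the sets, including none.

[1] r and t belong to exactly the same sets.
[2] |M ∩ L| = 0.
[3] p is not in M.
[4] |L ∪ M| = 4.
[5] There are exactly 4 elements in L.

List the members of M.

From (3): p ∉ M.
Suppose q ∈ M: no assignment then satisfies all the clues, so q ∉ M.

M = {}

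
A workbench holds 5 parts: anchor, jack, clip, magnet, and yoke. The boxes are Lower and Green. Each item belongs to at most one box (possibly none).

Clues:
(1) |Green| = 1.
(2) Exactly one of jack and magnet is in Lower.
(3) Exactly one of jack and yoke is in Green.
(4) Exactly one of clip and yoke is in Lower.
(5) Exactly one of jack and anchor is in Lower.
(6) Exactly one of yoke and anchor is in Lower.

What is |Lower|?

3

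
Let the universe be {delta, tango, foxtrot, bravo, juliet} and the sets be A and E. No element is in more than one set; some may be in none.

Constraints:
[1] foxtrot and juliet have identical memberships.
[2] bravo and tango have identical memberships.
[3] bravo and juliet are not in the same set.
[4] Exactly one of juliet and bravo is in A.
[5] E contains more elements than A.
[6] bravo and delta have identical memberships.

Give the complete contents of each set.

A = {foxtrot, juliet}; E = {bravo, delta, tango}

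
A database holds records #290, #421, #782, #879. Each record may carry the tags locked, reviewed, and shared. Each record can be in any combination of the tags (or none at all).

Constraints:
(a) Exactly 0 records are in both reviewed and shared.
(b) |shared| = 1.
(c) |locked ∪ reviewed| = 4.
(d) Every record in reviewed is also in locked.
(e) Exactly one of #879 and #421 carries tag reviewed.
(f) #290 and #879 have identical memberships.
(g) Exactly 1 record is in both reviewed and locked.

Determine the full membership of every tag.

locked = {#290, #421, #782, #879}; reviewed = {#421}; shared = {#782}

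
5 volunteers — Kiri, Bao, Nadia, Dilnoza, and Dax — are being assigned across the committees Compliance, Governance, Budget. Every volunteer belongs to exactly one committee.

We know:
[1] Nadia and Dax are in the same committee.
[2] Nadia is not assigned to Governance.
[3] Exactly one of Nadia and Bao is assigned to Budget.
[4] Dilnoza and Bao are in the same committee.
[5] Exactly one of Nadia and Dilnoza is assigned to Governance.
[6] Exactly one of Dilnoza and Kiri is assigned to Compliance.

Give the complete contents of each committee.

Compliance = {Kiri}; Governance = {Bao, Dilnoza}; Budget = {Dax, Nadia}

From (2): Nadia ∉ Governance.
(1): Dax matches Nadia: Dax ∉ Governance.
(5) (exactly one): Dilnoza ∈ Governance.
(6) (exactly one): Kiri ∈ Compliance.
(4): Bao matches Dilnoza: Bao ∉ Compliance.
(4): Bao matches Dilnoza: Bao ∈ Governance.
(3) (exactly one): Nadia ∈ Budget.
(1): Dax matches Nadia: Dax ∉ Compliance.
(1): Dax matches Nadia: Dax ∈ Budget.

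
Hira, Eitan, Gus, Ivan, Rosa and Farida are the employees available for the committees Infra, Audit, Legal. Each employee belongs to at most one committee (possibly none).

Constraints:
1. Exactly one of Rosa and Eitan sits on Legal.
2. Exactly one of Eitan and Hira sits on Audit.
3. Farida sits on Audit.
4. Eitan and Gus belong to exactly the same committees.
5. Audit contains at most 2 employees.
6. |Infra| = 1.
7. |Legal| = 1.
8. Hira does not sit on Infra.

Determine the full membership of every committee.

Infra = {Ivan}; Audit = {Farida, Hira}; Legal = {Rosa}

From (3): Farida ∈ Audit.
From (8): Hira ∉ Infra.
Suppose Hira ∉ Audit: no assignment then satisfies all the clues, so Hira ∈ Audit.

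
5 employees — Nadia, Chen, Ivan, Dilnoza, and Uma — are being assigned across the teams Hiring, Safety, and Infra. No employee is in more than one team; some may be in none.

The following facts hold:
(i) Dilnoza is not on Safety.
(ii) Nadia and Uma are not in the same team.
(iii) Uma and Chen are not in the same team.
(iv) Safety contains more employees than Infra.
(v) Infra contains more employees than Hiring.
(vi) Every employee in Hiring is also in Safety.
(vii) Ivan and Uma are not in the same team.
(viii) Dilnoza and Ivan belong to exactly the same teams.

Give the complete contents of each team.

From (i): Dilnoza ∉ Safety.
(vi) contrapositive: Dilnoza ∉ Hiring.
(viii): Ivan matches Dilnoza: Ivan ∉ Hiring.
(viii): Ivan matches Dilnoza: Ivan ∉ Safety.
Suppose Nadia ∈ Hiring: no assignment then satisfies all the clues, so Nadia ∉ Hiring.

Hiring = {}; Safety = {Chen, Nadia}; Infra = {Uma}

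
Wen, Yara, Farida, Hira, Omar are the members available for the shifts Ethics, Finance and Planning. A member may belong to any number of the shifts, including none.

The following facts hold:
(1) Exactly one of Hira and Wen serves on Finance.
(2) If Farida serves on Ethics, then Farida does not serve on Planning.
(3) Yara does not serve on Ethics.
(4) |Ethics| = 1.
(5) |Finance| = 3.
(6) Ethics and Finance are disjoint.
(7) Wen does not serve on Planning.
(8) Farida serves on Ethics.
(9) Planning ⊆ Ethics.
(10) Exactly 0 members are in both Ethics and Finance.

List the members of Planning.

Planning = {}

From (3): Yara ∉ Ethics.
From (7): Wen ∉ Planning.
From (8): Farida ∈ Ethics.
(2): Farida ∉ Planning.
(4): Ethics already has 1, so the rest are out.
(6) (disjoint): Farida ∉ Finance.
(9) contrapositive: Yara ∉ Planning.
(9) contrapositive: Hira ∉ Planning.
(9) contrapositive: Omar ∉ Planning.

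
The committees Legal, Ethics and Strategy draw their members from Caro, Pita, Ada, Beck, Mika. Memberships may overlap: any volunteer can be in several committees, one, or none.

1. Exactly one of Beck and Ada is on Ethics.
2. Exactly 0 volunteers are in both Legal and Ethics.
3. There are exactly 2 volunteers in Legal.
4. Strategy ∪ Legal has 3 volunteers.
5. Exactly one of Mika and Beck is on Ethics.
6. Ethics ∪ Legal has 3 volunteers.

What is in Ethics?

Ethics = {Beck}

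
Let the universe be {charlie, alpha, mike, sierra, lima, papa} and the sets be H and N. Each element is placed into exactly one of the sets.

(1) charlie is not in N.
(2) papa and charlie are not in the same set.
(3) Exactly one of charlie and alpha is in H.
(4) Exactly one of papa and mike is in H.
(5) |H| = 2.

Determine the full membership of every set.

H = {charlie, mike}; N = {alpha, lima, papa, sierra}

From (1): charlie ∉ N.
Only one set left: charlie ∈ H.
(2): papa ∉ H.
(3) (exactly one): alpha ∉ H.
(4) (exactly one): mike ∈ H.
(5): H already has 2, so the rest are out.
Only one set left: alpha ∈ N.
Only one set left: sierra ∈ N.
Only one set left: lima ∈ N.
Only one set left: papa ∈ N.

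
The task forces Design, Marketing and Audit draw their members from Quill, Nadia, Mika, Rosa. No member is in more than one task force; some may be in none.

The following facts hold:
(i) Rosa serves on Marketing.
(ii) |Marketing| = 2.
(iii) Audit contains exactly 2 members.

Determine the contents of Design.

Design = {}

From (i): Rosa ∈ Marketing.
Suppose Quill ∈ Design: no assignment then satisfies all the clues, so Quill ∉ Design.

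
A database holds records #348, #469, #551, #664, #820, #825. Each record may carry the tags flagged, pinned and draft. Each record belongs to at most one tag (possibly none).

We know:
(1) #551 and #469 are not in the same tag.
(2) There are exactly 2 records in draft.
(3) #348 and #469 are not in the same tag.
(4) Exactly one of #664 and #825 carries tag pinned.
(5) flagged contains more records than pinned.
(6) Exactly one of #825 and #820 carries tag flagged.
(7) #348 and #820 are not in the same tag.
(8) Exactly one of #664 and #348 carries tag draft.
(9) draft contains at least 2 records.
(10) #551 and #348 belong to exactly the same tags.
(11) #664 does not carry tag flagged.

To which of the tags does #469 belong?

From (11): #664 ∉ flagged.
Suppose #469 ∉ flagged: no assignment then satisfies all the clues, so #469 ∈ flagged.

#469: flagged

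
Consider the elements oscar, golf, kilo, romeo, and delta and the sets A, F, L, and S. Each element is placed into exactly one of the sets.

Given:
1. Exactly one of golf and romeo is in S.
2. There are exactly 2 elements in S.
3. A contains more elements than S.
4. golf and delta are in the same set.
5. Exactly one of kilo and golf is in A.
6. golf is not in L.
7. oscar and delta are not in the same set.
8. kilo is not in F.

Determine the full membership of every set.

A = {kilo, oscar, romeo}; F = {}; L = {}; S = {delta, golf}

From (6): golf ∉ L.
From (8): kilo ∉ F.
(4): delta matches golf: delta ∉ L.
Suppose oscar ∉ A: no assignment then satisfies all the clues, so oscar ∈ A.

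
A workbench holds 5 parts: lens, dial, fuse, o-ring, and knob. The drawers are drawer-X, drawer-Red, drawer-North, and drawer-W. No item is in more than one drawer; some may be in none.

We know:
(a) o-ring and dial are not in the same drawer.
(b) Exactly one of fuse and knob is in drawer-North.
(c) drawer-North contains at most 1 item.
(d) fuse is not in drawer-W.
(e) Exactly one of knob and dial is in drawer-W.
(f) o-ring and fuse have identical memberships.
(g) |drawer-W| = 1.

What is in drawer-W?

drawer-W = {dial}

From (d): fuse ∉ drawer-W.
(f): o-ring matches fuse: o-ring ∉ drawer-W.
Suppose lens ∈ drawer-W: no assignment then satisfies all the clues, so lens ∉ drawer-W.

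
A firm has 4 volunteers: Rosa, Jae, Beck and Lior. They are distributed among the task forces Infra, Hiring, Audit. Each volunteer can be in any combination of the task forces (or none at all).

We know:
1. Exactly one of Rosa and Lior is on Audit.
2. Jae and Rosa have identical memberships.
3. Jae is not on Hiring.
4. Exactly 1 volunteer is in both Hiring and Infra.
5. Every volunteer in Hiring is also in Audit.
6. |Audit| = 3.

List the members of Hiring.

Hiring = {Beck}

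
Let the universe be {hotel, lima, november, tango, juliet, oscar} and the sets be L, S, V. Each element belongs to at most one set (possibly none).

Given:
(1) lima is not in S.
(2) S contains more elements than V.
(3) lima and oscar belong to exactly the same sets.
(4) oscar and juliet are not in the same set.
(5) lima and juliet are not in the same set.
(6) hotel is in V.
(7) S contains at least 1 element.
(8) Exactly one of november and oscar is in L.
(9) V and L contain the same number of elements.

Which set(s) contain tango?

From (1): lima ∉ S.
From (6): hotel ∈ V.
(3): oscar matches lima: oscar ∉ S.
Suppose tango ∈ L: no assignment then satisfies all the clues, so tango ∉ L.

tango: S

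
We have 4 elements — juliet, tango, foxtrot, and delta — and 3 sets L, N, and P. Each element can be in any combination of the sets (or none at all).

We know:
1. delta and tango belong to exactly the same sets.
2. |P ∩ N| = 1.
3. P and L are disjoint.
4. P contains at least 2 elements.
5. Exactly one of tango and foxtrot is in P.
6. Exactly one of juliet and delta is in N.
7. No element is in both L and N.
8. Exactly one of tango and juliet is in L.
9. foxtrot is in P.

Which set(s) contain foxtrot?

From (9): foxtrot ∈ P.
(3) (disjoint): foxtrot ∉ L.
(5) (exactly one): tango ∉ P.
(1): delta matches tango: delta ∉ P.
(4): only 2 candidates remain for P, so all are in.
(3) (disjoint): juliet ∉ L.
(8) (exactly one): tango ∈ L.
(1): delta matches tango: delta ∈ L.
(7) (disjoint): tango ∉ N.
(7) (disjoint): delta ∉ N.
(6) (exactly one): juliet ∈ N.
Suppose foxtrot ∈ N: no assignment then satisfies all the clues, so foxtrot ∉ N.

foxtrot: P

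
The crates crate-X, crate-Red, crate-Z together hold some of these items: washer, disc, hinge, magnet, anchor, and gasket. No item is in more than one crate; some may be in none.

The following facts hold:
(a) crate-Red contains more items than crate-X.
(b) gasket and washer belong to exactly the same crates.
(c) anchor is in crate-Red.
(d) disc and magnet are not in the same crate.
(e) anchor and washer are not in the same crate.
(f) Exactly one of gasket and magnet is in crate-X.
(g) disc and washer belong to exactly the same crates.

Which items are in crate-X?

crate-X = {magnet}

From (c): anchor ∈ crate-Red.
(e): washer ∉ crate-Red.
(g): disc matches washer: disc ∉ crate-Red.
(b): gasket matches washer: gasket ∉ crate-Red.
Suppose washer ∈ crate-X: no assignment then satisfies all the clues, so washer ∉ crate-X.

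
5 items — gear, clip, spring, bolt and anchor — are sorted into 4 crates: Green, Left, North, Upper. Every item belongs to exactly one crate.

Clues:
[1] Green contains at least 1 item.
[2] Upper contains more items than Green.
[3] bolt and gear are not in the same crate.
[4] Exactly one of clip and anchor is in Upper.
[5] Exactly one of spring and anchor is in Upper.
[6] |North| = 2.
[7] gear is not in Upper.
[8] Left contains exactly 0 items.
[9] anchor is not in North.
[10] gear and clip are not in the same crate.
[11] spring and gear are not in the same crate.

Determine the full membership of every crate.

Green = {gear}; Left = {}; North = {clip, spring}; Upper = {anchor, bolt}

From (7): gear ∉ Upper.
From (9): anchor ∉ North.
(8): Left already has 0, so the rest are out.
Suppose gear ∉ Green: no assignment then satisfies all the clues, so gear ∈ Green.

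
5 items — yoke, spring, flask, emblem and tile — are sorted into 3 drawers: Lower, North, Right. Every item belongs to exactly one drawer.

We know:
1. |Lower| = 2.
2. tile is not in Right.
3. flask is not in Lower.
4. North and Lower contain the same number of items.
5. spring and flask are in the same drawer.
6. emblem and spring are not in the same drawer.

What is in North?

North = {flask, spring}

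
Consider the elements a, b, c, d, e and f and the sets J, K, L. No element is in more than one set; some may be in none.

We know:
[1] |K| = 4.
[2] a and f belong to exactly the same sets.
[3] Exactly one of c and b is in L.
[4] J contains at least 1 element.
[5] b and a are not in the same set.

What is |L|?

1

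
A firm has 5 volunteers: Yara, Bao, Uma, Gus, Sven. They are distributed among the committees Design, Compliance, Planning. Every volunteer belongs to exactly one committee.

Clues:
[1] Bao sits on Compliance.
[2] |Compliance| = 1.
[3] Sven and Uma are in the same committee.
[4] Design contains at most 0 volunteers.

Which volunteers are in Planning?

Planning = {Gus, Sven, Uma, Yara}

From (1): Bao ∈ Compliance.
(2): Compliance already has 1, so the rest are out.
(4): Design already has 0, so the rest are out.
Only one committee left: Yara ∈ Planning.
Only one committee left: Uma ∈ Planning.
Only one committee left: Gus ∈ Planning.
Only one committee left: Sven ∈ Planning.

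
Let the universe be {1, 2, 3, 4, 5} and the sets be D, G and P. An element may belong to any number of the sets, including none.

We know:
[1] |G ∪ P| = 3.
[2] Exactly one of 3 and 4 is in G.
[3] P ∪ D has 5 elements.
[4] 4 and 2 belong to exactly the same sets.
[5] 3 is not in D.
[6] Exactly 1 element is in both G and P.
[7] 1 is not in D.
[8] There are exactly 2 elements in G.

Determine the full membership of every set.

D = {2, 4, 5}; G = {3, 5}; P = {1, 3}

From (5): 3 ∉ D.
From (7): 1 ∉ D.
Suppose 1 ∈ G: no assignment then satisfies all the clues, so 1 ∉ G.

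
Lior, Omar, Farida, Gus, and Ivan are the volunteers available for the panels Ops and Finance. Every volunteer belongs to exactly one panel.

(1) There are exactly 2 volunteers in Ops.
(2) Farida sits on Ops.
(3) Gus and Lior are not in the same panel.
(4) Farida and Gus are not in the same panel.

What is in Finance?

Finance = {Gus, Ivan, Omar}

From (2): Farida ∈ Ops.
(4): Gus ∉ Ops.
Only one panel left: Gus ∈ Finance.
(3): Lior ∉ Finance.
Only one panel left: Lior ∈ Ops.
(1): Ops already has 2, so the rest are out.
Only one panel left: Omar ∈ Finance.
Only one panel left: Ivan ∈ Finance.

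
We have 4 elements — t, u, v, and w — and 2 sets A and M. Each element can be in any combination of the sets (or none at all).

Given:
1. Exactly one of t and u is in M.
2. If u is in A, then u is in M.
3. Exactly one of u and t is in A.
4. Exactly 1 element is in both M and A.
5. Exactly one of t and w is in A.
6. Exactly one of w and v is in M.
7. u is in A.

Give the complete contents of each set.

A = {u, w}; M = {u, v}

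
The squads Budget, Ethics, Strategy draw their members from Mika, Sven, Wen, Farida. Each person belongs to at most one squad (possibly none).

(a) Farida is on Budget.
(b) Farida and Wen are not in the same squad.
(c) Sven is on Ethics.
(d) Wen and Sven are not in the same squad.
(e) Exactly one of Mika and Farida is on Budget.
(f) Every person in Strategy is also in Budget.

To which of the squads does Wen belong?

From (a): Farida ∈ Budget.
From (c): Sven ∈ Ethics.
(b): Wen ∉ Budget.
(d): Wen ∉ Ethics.
(e) (exactly one): Mika ∉ Budget.
(f) contrapositive: Mika ∉ Strategy.
(f) contrapositive: Wen ∉ Strategy.

Wen: none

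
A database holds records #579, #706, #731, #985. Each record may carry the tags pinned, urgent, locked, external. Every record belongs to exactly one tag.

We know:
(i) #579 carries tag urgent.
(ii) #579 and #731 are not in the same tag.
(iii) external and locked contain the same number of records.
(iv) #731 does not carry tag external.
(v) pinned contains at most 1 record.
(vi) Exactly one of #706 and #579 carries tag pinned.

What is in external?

external = {#985}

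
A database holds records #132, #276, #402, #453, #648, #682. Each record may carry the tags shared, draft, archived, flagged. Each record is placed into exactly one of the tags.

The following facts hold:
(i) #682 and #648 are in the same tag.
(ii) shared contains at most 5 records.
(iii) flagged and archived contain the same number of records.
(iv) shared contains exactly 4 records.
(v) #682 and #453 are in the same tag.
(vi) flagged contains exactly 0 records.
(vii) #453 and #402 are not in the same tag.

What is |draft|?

2

(vi): flagged already has 0, so the rest are out.
Suppose #132 ∈ archived: no assignment then satisfies all the clues, so #132 ∉ archived.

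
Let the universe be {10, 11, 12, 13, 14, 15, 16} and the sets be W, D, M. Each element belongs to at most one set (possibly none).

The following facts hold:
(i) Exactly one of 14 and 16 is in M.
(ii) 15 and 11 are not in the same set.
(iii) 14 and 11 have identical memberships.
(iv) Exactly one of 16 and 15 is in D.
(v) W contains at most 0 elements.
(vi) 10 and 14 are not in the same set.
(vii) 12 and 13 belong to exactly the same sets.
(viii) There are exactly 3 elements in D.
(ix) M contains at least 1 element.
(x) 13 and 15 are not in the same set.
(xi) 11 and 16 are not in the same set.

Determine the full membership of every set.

W = {}; D = {12, 13, 16}; M = {11, 14}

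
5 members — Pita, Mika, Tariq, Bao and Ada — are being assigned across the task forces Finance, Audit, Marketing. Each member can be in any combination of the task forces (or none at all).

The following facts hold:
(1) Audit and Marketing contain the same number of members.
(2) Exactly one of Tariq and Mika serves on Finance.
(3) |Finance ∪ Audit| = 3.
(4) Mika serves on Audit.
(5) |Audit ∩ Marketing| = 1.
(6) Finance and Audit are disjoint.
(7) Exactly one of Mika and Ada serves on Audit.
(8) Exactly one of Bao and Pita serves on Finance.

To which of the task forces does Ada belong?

From (4): Mika ∈ Audit.
(6) (disjoint): Mika ∉ Finance.
(7) (exactly one): Ada ∉ Audit.
(2) (exactly one): Tariq ∈ Finance.
(6) (disjoint): Tariq ∉ Audit.
Suppose Ada ∈ Finance: no assignment then satisfies all the clues, so Ada ∉ Finance.

Ada: none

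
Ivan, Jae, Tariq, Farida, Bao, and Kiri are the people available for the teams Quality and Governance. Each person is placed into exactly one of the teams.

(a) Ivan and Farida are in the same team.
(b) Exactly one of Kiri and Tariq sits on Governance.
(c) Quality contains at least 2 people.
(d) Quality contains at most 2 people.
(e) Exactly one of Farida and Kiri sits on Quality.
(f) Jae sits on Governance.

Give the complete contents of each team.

Quality = {Bao, Kiri}; Governance = {Farida, Ivan, Jae, Tariq}

From (f): Jae ∈ Governance.
Suppose Ivan ∈ Quality: no assignment then satisfies all the clues, so Ivan ∉ Quality.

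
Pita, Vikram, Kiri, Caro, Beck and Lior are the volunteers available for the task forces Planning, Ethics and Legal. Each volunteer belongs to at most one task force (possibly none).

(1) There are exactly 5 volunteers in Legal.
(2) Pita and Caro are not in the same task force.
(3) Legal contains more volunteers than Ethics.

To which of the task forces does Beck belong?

Beck: Legal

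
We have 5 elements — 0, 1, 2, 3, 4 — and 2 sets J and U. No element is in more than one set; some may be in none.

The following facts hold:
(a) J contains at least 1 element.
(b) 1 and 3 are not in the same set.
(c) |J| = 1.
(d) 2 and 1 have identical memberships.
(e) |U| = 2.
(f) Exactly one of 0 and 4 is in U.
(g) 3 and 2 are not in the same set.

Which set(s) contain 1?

1: none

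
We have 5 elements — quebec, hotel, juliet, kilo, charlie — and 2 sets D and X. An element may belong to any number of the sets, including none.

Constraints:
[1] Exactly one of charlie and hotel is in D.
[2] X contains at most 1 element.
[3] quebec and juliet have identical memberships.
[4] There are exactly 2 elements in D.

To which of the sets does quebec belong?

quebec: none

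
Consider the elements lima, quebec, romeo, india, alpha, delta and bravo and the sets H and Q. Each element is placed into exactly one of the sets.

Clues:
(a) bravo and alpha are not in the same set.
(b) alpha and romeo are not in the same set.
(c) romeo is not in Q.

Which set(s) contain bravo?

From (c): romeo ∉ Q.
Only one set left: romeo ∈ H.
(b): alpha ∉ H.
Only one set left: alpha ∈ Q.
(a): bravo ∉ Q.
Only one set left: bravo ∈ H.

bravo: H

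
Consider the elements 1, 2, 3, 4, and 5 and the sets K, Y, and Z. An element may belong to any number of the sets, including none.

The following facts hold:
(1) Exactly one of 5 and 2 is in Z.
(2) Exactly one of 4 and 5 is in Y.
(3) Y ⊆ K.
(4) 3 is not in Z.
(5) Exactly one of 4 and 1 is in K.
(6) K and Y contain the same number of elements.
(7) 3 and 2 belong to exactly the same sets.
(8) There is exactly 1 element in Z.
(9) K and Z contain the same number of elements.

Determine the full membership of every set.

From (4): 3 ∉ Z.
(7): 2 matches 3: 2 ∉ Z.
(1) (exactly one): 5 ∈ Z.
(8): Z already has 1, so the rest are out.
Suppose 1 ∈ K: no assignment then satisfies all the clues, so 1 ∉ K.

K = {4}; Y = {4}; Z = {5}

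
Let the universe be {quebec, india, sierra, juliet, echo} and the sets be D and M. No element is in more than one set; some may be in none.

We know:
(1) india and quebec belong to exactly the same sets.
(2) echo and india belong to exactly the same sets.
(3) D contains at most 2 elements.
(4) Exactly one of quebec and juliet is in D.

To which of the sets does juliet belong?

juliet: D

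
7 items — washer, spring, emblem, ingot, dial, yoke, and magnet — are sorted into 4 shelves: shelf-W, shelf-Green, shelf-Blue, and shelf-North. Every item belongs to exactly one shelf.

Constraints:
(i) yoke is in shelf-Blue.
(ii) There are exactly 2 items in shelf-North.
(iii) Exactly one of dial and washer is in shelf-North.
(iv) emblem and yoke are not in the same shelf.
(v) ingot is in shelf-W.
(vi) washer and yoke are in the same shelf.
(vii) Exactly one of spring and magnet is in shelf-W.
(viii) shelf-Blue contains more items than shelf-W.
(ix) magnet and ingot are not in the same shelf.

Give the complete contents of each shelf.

shelf-W = {ingot, spring}; shelf-Green = {}; shelf-Blue = {magnet, washer, yoke}; shelf-North = {dial, emblem}

From (i): yoke ∈ shelf-Blue.
From (v): ingot ∈ shelf-W.
(iv): emblem ∉ shelf-Blue.
(vi): washer matches yoke: washer ∉ shelf-W.
(vi): washer matches yoke: washer ∉ shelf-Green.
(vi): washer matches yoke: washer ∈ shelf-Blue.
(ix): magnet ∉ shelf-W.
(iii) (exactly one): dial ∈ shelf-North.
(vii) (exactly one): spring ∈ shelf-W.
Suppose emblem ∈ shelf-W: no assignment then satisfies all the clues, so emblem ∉ shelf-W.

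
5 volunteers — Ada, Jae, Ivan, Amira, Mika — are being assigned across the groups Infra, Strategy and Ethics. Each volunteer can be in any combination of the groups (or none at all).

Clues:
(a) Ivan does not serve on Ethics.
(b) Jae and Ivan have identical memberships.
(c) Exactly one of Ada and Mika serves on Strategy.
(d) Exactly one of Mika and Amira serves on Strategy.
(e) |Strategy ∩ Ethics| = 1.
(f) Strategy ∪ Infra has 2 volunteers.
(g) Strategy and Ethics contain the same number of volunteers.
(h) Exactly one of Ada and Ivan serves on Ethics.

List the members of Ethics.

Ethics = {Ada, Mika}

From (a): Ivan ∉ Ethics.
(b): Jae matches Ivan: Jae ∉ Ethics.
(h) (exactly one): Ada ∈ Ethics.
Suppose Amira ∈ Ethics: no assignment then satisfies all the clues, so Amira ∉ Ethics.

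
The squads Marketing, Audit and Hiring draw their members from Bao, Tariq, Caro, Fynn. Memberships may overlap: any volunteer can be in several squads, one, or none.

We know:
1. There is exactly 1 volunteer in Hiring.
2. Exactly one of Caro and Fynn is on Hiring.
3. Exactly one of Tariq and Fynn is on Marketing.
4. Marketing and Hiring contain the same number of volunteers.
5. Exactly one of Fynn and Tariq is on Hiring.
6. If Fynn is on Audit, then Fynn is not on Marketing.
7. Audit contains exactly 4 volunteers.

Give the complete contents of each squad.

Marketing = {Tariq}; Audit = {Bao, Caro, Fynn, Tariq}; Hiring = {Fynn}

(7): only 4 candidates remain for Audit, so all are in.
(6): Fynn ∉ Marketing.
(3) (exactly one): Tariq ∈ Marketing.
Suppose Bao ∈ Marketing: no assignment then satisfies all the clues, so Bao ∉ Marketing.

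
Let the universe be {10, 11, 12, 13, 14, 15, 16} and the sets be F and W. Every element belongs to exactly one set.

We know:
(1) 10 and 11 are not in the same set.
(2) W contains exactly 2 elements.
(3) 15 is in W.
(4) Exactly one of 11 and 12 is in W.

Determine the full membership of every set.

F = {10, 12, 13, 14, 16}; W = {11, 15}

From (3): 15 ∈ W.
Suppose 10 ∉ F: no assignment then satisfies all the clues, so 10 ∈ F.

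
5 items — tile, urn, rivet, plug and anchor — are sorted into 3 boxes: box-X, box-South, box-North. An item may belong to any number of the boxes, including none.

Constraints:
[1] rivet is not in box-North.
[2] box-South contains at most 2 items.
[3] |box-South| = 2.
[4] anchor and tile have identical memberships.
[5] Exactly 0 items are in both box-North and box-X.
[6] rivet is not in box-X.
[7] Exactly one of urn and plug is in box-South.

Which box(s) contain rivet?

From (1): rivet ∉ box-North.
From (6): rivet ∉ box-X.
Suppose rivet ∉ box-South: no assignment then satisfies all the clues, so rivet ∈ box-South.

rivet: box-South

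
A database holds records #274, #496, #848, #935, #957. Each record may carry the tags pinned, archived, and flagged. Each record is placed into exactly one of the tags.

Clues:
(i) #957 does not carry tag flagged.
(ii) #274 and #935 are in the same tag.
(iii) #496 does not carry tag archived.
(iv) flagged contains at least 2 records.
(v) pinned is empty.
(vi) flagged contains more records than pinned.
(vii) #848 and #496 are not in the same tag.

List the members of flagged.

flagged = {#274, #496, #935}

From (i): #957 ∉ flagged.
From (iii): #496 ∉ archived.
(v): pinned already has 0, so the rest are out.
Only one tag left: #496 ∈ flagged.
Only one tag left: #957 ∈ archived.
(vii): #848 ∉ flagged.
Only one tag left: #848 ∈ archived.
Suppose #274 ∉ flagged: no assignment then satisfies all the clues, so #274 ∈ flagged.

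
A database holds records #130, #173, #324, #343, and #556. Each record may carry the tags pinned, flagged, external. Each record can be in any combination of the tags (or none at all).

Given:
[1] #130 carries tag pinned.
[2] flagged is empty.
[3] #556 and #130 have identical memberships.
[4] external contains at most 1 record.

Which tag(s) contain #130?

#130: pinned

From (1): #130 ∈ pinned.
(2): flagged already has 0, so the rest are out.
(3): #556 matches #130: #556 ∈ pinned.
Suppose #130 ∈ external: no assignment then satisfies all the clues, so #130 ∉ external.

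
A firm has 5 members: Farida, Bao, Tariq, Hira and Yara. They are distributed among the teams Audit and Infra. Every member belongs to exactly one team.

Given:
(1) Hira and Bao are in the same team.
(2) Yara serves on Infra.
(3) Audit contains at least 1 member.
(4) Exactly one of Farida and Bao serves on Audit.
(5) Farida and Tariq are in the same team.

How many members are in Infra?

3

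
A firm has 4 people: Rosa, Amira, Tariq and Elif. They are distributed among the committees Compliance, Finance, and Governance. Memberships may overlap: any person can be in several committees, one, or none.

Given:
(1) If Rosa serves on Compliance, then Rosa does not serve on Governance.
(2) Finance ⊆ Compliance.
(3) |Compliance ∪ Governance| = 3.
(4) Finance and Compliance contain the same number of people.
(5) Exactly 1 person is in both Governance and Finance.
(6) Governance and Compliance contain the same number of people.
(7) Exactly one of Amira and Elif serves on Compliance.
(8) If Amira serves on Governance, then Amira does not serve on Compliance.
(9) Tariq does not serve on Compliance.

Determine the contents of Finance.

Finance = {Elif, Rosa}

From (9): Tariq ∉ Compliance.
(2) contrapositive: Tariq ∉ Finance.
Suppose Rosa ∉ Finance: no assignment then satisfies all the clues, so Rosa ∈ Finance.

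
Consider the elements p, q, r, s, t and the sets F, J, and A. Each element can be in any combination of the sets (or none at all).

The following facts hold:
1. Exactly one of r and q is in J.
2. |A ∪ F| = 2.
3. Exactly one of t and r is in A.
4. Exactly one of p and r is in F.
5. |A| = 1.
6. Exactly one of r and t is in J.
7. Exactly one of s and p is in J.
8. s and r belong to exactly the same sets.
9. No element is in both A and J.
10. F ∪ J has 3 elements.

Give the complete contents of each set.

F = {p}; J = {r, s}; A = {t}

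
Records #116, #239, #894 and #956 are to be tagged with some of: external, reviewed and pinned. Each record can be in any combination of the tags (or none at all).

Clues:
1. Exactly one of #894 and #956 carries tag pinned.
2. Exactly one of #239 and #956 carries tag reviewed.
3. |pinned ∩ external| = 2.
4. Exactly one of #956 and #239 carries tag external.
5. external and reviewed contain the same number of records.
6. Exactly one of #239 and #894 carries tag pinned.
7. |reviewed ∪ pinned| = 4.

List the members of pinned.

pinned = {#116, #239, #956}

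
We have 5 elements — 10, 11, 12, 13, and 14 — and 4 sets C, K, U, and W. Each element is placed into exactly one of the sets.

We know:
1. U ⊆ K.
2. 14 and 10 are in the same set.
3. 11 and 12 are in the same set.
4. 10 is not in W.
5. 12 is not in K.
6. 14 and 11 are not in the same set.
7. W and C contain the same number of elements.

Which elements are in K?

From (4): 10 ∉ W.
From (5): 12 ∉ K.
(1) contrapositive: 12 ∉ U.
(2): 14 matches 10: 14 ∉ W.
(3): 11 matches 12: 11 ∉ K.
(3): 11 matches 12: 11 ∉ U.
Suppose 10 ∈ K: no assignment then satisfies all the clues, so 10 ∉ K.

K = {13}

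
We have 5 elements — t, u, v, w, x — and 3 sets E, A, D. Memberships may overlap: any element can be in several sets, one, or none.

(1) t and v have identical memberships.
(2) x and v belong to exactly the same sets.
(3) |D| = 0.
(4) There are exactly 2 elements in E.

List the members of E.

E = {u, w}

(3): D already has 0, so the rest are out.
Suppose t ∈ E: no assignment then satisfies all the clues, so t ∉ E.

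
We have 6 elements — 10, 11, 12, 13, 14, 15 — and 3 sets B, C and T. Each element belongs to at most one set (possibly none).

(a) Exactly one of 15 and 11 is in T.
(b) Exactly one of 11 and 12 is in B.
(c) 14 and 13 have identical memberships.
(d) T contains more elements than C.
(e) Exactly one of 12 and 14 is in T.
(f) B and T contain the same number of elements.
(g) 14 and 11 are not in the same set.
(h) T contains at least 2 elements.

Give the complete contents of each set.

B = {10, 11}; C = {}; T = {12, 15}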